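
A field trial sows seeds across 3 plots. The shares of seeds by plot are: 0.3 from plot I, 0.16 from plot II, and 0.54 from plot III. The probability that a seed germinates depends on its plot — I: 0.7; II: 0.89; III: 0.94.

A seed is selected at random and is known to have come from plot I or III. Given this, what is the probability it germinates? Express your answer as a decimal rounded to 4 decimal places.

0.8543

Let S = {I, III}.
P(S) = 0.3 + 0.54 = 0.84.
P(G ∩ S) = 0.7·0.3 + 0.94·0.54 = 0.21 + 0.5076 = 0.7176.
P(G | S) = 0.7176 / 0.84 = 0.854286…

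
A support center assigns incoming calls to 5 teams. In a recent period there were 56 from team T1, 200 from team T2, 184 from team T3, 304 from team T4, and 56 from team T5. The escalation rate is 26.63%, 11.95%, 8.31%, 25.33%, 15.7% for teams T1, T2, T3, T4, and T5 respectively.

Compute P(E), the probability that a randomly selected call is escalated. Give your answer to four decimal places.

Total: 56 + 200 + 184 + 304 + 56 = 800.
P(T1) = 56/800 = 0.07. P(T2) = 200/800 = 0.25. P(T3) = 184/800 = 0.23. P(T4) = 304/800 = 0.38. P(T5) = 56/800 = 0.07.
Summing over the partition,
P(E) = P(E|T1)·P(T1) + P(E|T2)·P(T2) + P(E|T3)·P(T3) + P(E|T4)·P(T4) + P(E|T5)·P(T5)
      = 0.2663·0.07 + 0.1195·0.25 + 0.0831·0.23 + 0.2533·0.38 + 0.157·0.07
      = 0.018641 + 0.029875 + 0.019113 + 0.096254 + 0.01099 = 0.174873

P(E) ≈ 0.1749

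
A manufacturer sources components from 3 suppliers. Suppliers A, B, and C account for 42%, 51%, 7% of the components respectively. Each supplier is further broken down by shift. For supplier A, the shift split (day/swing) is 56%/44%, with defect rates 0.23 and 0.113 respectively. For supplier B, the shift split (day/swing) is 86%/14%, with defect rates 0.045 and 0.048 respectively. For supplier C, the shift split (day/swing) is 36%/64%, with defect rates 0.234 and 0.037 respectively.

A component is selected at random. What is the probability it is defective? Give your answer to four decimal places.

P(D|A) = 0.56·0.23 + 0.44·0.113 = 0.1288 + 0.04972 = 0.17852
P(D|B) = 0.86·0.045 + 0.14·0.048 = 0.0387 + 0.00672 = 0.04542
P(D|C) = 0.36·0.234 + 0.64·0.037 = 0.08424 + 0.02368 = 0.10792
By total probability over the outer partition,
P(D) = 0.42·0.17852 + 0.51·0.04542 + 0.07·0.10792
      = 0.0749784 + 0.0231642 + 0.0075544 = 0.105697

P(D) ≈ 0.1057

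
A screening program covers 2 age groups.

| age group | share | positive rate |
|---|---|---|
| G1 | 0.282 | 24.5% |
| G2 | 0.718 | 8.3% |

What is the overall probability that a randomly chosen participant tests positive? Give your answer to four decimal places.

P(T) = P(T|G1)·P(G1) + P(T|G2)·P(G2)
      = 0.245·0.282 + 0.083·0.718
      = 0.06909 + 0.059594 = 0.128684

P(T) ≈ 0.1287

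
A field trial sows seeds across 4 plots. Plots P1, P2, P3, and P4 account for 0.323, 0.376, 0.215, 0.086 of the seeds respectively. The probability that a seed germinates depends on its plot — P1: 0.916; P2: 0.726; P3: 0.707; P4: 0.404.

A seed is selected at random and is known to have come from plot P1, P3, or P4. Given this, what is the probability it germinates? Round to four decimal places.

P(G|S) ≈ 0.7734

Let S = {P1, P3, P4}.
P(S) = 0.323 + 0.215 + 0.086 = 0.624.
P(G ∩ S) = 0.916·0.323 + 0.707·0.215 + 0.404·0.086 = 0.295868 + 0.152005 + 0.034744 = 0.482617.
P(G | S) = 0.482617 / 0.624 = 0.773425…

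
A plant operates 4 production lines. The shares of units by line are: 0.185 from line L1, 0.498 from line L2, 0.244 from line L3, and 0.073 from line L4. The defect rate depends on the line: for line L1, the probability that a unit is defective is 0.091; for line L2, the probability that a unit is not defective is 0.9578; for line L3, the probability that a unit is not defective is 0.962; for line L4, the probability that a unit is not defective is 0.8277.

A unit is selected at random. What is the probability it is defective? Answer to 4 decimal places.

P(D|L2) = 1 − 0.9578 = 0.0422.
P(D|L3) = 1 − 0.962 = 0.038.
P(D|L4) = 1 − 0.8277 = 0.1723.
P(D) = P(D|L1)·P(L1) + P(D|L2)·P(L2) + P(D|L3)·P(L3) + P(D|L4)·P(L4)
      = 0.091·0.185 + 0.0422·0.498 + 0.038·0.244 + 0.1723·0.073
      = 0.016835 + 0.0210156 + 0.009272 + 0.0125779 = 0.0597005

0.0597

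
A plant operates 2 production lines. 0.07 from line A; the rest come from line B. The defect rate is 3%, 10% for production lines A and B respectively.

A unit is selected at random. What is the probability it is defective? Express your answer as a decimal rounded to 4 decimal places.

P(D) ≈ 0.0951

P(B) = 1 − (0.07) = 0.93.
P(D) = P(D|A)·P(A) + P(D|B)·P(B)
      = 0.03·0.07 + 0.1·0.93
      = 0.0021 + 0.093 = 0.0951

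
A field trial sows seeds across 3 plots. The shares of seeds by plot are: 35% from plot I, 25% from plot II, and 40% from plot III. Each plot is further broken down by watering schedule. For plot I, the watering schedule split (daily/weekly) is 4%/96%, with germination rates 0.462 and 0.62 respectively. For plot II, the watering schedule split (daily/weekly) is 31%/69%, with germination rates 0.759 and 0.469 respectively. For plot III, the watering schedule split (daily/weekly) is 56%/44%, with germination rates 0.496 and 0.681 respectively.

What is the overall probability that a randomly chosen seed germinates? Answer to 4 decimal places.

P(G|I) = 0.04·0.462 + 0.96·0.62 = 0.01848 + 0.5952 = 0.61368
P(G|II) = 0.31·0.759 + 0.69·0.469 = 0.23529 + 0.32361 = 0.5589
P(G|III) = 0.56·0.496 + 0.44·0.681 = 0.27776 + 0.29964 = 0.5774
Then overall,
P(G) = 0.35·0.61368 + 0.25·0.5589 + 0.4·0.5774
      = 0.214788 + 0.139725 + 0.23096 = 0.585473

P(G) ≈ 0.5855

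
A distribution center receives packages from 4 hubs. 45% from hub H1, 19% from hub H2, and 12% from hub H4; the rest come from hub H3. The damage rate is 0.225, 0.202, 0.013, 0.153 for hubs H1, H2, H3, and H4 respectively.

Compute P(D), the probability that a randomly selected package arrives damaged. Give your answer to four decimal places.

P(H3) = 1 − (0.45 + 0.19 + 0.12) = 0.24.
By the law of total probability,
P(D) = P(D|H1)·P(H1) + P(D|H2)·P(H2) + P(D|H3)·P(H3) + P(D|H4)·P(H4)
      = 0.225·0.45 + 0.202·0.19 + 0.013·0.24 + 0.153·0.12
      = 0.10125 + 0.03838 + 0.00312 + 0.01836 = 0.16111

0.1611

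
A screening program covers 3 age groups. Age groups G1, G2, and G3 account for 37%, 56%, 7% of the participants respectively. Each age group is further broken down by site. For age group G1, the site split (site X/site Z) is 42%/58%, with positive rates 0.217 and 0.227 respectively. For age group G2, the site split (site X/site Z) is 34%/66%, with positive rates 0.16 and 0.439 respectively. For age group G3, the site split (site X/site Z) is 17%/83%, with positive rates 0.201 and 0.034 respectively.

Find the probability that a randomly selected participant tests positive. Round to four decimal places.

P(T|G1) = 0.42·0.217 + 0.58·0.227 = 0.09114 + 0.13166 = 0.2228
P(T|G2) = 0.34·0.16 + 0.66·0.439 = 0.0544 + 0.28974 = 0.34414
P(T|G3) = 0.17·0.201 + 0.83·0.034 = 0.03417 + 0.02822 = 0.06239
Then overall,
P(T) = 0.37·0.2228 + 0.56·0.34414 + 0.07·0.06239
      = 0.082436 + 0.1927184 + 0.0043673 = 0.2795217

0.2795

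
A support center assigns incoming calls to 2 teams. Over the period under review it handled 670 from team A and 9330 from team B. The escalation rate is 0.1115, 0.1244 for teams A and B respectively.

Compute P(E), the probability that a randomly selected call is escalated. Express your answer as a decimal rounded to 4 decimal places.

Total: 670 + 9330 = 10000.
P(A) = 670/10000 = 0.067. P(B) = 9330/10000 = 0.933.
P(E) = P(E|A)·P(A) + P(E|B)·P(B)
      = 0.1115·0.067 + 0.1244·0.933
      = 0.0074705 + 0.1160652 = 0.1235357

0.1235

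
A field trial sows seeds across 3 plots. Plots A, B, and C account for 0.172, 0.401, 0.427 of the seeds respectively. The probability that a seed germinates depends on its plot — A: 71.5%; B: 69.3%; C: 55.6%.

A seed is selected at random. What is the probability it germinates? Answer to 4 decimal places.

Summing over the partition,
P(G) = P(G|A)·P(A) + P(G|B)·P(B) + P(G|C)·P(C)
      = 0.715·0.172 + 0.693·0.401 + 0.556·0.427
      = 0.12298 + 0.277893 + 0.237412 = 0.638285

P(G) ≈ 0.6383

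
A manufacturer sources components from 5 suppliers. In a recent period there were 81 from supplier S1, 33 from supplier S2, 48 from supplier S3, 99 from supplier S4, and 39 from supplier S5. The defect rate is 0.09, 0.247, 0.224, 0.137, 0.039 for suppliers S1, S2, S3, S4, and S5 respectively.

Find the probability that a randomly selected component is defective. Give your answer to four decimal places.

0.1376

Total: 81 + 33 + 48 + 99 + 39 = 300.
P(S1) = 81/300 = 0.27. P(S2) = 33/300 = 0.11. P(S3) = 48/300 = 0.16. P(S4) = 99/300 = 0.33. P(S5) = 39/300 = 0.13.
Using total probability over the partition,
P(D) = P(D|S1)·P(S1) + P(D|S2)·P(S2) + P(D|S3)·P(S3) + P(D|S4)·P(S4) + P(D|S5)·P(S5)
      = 0.09·0.27 + 0.247·0.11 + 0.224·0.16 + 0.137·0.33 + 0.039·0.13
      = 0.0243 + 0.02717 + 0.03584 + 0.04521 + 0.00507 = 0.13759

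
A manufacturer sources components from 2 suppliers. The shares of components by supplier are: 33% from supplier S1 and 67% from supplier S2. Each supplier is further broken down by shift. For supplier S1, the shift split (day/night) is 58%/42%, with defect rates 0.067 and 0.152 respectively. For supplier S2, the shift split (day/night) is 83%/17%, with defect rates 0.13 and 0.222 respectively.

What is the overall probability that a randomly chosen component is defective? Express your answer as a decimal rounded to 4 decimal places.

P(D|S1) = 0.58·0.067 + 0.42·0.152 = 0.03886 + 0.06384 = 0.1027
P(D|S2) = 0.83·0.13 + 0.17·0.222 = 0.1079 + 0.03774 = 0.14564
Then overall,
P(D) = 0.33·0.1027 + 0.67·0.14564
      = 0.033891 + 0.0975788 = 0.1314698

0.1315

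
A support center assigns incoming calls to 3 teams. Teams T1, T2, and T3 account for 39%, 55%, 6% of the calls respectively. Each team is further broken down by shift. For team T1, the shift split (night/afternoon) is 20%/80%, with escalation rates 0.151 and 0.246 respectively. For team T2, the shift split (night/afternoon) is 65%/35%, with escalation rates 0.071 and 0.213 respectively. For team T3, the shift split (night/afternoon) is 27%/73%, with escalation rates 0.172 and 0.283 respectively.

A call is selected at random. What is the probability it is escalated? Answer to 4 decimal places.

0.1701

P(E|T1) = 0.2·0.151 + 0.8·0.246 = 0.0302 + 0.1968 = 0.227
P(E|T2) = 0.65·0.071 + 0.35·0.213 = 0.04615 + 0.07455 = 0.1207
P(E|T3) = 0.27·0.172 + 0.73·0.283 = 0.04644 + 0.20659 = 0.25303
Then overall,
P(E) = 0.39·0.227 + 0.55·0.1207 + 0.06·0.25303
      = 0.08853 + 0.066385 + 0.0151818 = 0.1700968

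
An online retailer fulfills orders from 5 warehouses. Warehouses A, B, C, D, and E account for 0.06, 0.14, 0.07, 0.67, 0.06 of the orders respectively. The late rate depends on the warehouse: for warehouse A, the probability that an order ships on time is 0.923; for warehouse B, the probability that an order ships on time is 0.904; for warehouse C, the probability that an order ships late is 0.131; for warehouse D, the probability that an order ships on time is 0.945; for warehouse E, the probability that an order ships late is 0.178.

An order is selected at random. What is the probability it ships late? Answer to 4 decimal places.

P(L|A) = 1 − 0.923 = 0.077.
P(L|B) = 1 − 0.904 = 0.096.
P(L|D) = 1 − 0.945 = 0.055.
P(L) = P(L|A)·P(A) + P(L|B)·P(B) + P(L|C)·P(C) + P(L|D)·P(D) + P(L|E)·P(E)
      = 0.077·0.06 + 0.096·0.14 + 0.131·0.07 + 0.055·0.67 + 0.178·0.06
      = 0.00462 + 0.01344 + 0.00917 + 0.03685 + 0.01068 = 0.07476

P(L) ≈ 0.0748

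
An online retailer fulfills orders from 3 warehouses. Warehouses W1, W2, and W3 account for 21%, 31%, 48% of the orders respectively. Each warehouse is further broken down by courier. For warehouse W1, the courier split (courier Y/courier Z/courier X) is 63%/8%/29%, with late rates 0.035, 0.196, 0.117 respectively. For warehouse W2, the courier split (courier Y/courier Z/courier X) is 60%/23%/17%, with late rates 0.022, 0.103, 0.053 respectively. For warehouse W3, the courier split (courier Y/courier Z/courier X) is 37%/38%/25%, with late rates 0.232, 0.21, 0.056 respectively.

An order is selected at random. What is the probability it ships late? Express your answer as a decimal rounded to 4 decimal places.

P(L|W1) = 0.63·0.035 + 0.08·0.196 + 0.29·0.117 = 0.02205 + 0.01568 + 0.03393 = 0.07166
P(L|W2) = 0.6·0.022 + 0.23·0.103 + 0.17·0.053 = 0.0132 + 0.02369 + 0.00901 = 0.0459
P(L|W3) = 0.37·0.232 + 0.38·0.21 + 0.25·0.056 = 0.08584 + 0.0798 + 0.014 = 0.17964
Then overall,
P(L) = 0.21·0.07166 + 0.31·0.0459 + 0.48·0.17964
      = 0.0150486 + 0.014229 + 0.0862272 = 0.1155048

0.1155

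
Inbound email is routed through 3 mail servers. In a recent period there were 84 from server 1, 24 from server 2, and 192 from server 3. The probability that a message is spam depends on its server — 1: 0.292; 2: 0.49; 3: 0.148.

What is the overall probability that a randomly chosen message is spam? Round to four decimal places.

P(S) ≈ 0.2157

Total: 84 + 24 + 192 = 300.
P(1) = 84/300 = 0.28. P(2) = 24/300 = 0.08. P(3) = 192/300 = 0.64.
P(S) = P(S|1)·P(1) + P(S|2)·P(2) + P(S|3)·P(3)
      = 0.292·0.28 + 0.49·0.08 + 0.148·0.64
      = 0.08176 + 0.0392 + 0.09472 = 0.21568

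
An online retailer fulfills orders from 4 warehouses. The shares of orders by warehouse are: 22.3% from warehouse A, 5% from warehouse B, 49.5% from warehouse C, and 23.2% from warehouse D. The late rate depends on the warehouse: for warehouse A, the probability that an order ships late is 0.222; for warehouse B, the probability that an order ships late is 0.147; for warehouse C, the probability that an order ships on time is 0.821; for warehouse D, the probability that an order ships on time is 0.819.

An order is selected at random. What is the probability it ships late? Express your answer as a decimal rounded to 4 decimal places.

0.1875

P(L|C) = 1 − 0.821 = 0.179.
P(L|D) = 1 − 0.819 = 0.181.
Using total probability over the partition,
P(L) = P(L|A)·P(A) + P(L|B)·P(B) + P(L|C)·P(C) + P(L|D)·P(D)
      = 0.222·0.223 + 0.147·0.05 + 0.179·0.495 + 0.181·0.232
      = 0.049506 + 0.00735 + 0.088605 + 0.041992 = 0.187453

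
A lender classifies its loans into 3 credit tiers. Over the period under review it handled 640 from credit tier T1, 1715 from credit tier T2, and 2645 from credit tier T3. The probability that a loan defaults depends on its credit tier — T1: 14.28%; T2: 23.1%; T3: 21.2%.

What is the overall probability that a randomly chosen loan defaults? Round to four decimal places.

P(D) ≈ 0.2097

Total: 640 + 1715 + 2645 = 5000.
P(T1) = 640/5000 = 0.128. P(T2) = 1715/5000 = 0.343. P(T3) = 2645/5000 = 0.529.
Using total probability over the partition,
P(D) = P(D|T1)·P(T1) + P(D|T2)·P(T2) + P(D|T3)·P(T3)
      = 0.1428·0.128 + 0.231·0.343 + 0.212·0.529
      = 0.0182784 + 0.079233 + 0.112148 = 0.2096594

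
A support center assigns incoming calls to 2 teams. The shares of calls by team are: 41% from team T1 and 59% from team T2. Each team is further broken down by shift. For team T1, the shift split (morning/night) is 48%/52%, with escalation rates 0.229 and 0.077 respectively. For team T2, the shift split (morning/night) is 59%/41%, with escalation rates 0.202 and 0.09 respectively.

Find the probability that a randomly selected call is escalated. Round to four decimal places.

P(E) ≈ 0.1536

P(E|T1) = 0.48·0.229 + 0.52·0.077 = 0.10992 + 0.04004 = 0.14996
P(E|T2) = 0.59·0.202 + 0.41·0.09 = 0.11918 + 0.0369 = 0.15608
By total probability over the outer partition,
P(E) = 0.41·0.14996 + 0.59·0.15608
      = 0.0614836 + 0.0920872 = 0.1535708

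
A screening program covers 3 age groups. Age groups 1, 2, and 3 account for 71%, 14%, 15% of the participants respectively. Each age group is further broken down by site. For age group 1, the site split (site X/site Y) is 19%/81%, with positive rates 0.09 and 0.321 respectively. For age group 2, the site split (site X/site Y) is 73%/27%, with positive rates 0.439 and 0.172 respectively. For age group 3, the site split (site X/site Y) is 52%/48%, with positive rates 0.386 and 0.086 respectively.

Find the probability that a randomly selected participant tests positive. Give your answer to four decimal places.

P(T|1) = 0.19·0.09 + 0.81·0.321 = 0.0171 + 0.26001 = 0.27711
P(T|2) = 0.73·0.439 + 0.27·0.172 = 0.32047 + 0.04644 = 0.36691
P(T|3) = 0.52·0.386 + 0.48·0.086 = 0.20072 + 0.04128 = 0.242
By total probability over the outer partition,
P(T) = 0.71·0.27711 + 0.14·0.36691 + 0.15·0.242
      = 0.1967481 + 0.0513674 + 0.0363 = 0.2844155

P(T) ≈ 0.2844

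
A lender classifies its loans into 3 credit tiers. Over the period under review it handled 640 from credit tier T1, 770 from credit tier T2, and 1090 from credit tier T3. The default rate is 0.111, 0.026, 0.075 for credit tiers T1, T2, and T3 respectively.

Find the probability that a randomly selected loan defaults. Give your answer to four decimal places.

P(D) ≈ 0.0691

Total: 640 + 770 + 1090 = 2500.
P(T1) = 640/2500 = 0.256. P(T2) = 770/2500 = 0.308. P(T3) = 1090/2500 = 0.436.
Summing over the partition,
P(D) = P(D|T1)·P(T1) + P(D|T2)·P(T2) + P(D|T3)·P(T3)
      = 0.111·0.256 + 0.026·0.308 + 0.075·0.436
      = 0.028416 + 0.008008 + 0.0327 = 0.069124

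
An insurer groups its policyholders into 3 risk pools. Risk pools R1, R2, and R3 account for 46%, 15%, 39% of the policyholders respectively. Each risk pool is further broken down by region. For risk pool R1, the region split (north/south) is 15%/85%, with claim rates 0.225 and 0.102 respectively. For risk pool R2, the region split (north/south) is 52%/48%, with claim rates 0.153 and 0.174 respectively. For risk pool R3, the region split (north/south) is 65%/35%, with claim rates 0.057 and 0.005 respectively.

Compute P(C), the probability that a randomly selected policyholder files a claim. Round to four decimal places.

P(C|R1) = 0.15·0.225 + 0.85·0.102 = 0.03375 + 0.0867 = 0.12045
P(C|R2) = 0.52·0.153 + 0.48·0.174 = 0.07956 + 0.08352 = 0.16308
P(C|R3) = 0.65·0.057 + 0.35·0.005 = 0.03705 + 0.00175 = 0.0388
By total probability over the outer partition,
P(C) = 0.46·0.12045 + 0.15·0.16308 + 0.39·0.0388
      = 0.055407 + 0.024462 + 0.015132 = 0.095001

P(C) ≈ 0.0950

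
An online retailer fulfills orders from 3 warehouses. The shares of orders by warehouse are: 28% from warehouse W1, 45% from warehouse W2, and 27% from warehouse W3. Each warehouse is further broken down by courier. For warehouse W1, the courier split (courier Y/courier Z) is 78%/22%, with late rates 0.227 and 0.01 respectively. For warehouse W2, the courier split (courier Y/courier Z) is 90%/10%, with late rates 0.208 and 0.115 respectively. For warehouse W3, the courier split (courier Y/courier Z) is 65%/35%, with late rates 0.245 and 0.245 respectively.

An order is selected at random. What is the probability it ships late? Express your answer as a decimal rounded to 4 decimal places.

P(L) ≈ 0.2058

P(L|W1) = 0.78·0.227 + 0.22·0.01 = 0.17706 + 0.0022 = 0.17926
P(L|W2) = 0.9·0.208 + 0.1·0.115 = 0.1872 + 0.0115 = 0.1987
P(L|W3) = 0.65·0.245 + 0.35·0.245 = 0.15925 + 0.08575 = 0.245
Then overall,
P(L) = 0.28·0.17926 + 0.45·0.1987 + 0.27·0.245
      = 0.0501928 + 0.089415 + 0.06615 = 0.2057578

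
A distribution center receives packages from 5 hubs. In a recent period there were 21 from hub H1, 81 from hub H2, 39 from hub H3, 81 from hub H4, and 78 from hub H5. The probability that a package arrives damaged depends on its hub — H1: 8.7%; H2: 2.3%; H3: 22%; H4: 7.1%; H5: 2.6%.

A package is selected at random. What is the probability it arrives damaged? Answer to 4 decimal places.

P(D) ≈ 0.0668

Total: 21 + 81 + 39 + 81 + 78 = 300.
P(H1) = 21/300 = 0.07. P(H2) = 81/300 = 0.27. P(H3) = 39/300 = 0.13. P(H4) = 81/300 = 0.27. P(H5) = 78/300 = 0.26.
Summing over the partition,
P(D) = P(D|H1)·P(H1) + P(D|H2)·P(H2) + P(D|H3)·P(H3) + P(D|H4)·P(H4) + P(D|H5)·P(H5)
      = 0.087·0.07 + 0.023·0.27 + 0.22·0.13 + 0.071·0.27 + 0.026·0.26
      = 0.00609 + 0.00621 + 0.0286 + 0.01917 + 0.00676 = 0.06683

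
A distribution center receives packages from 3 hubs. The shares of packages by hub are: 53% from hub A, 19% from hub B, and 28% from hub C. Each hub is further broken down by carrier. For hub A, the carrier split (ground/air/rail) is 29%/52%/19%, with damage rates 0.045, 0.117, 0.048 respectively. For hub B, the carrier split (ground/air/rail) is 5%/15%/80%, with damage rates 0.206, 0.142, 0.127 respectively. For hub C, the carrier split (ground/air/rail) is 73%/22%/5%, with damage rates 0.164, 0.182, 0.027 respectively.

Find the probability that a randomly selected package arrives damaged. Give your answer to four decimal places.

P(D|A) = 0.29·0.045 + 0.52·0.117 + 0.19·0.048 = 0.01305 + 0.06084 + 0.00912 = 0.08301
P(D|B) = 0.05·0.206 + 0.15·0.142 + 0.8·0.127 = 0.0103 + 0.0213 + 0.1016 = 0.1332
P(D|C) = 0.73·0.164 + 0.22·0.182 + 0.05·0.027 = 0.11972 + 0.04004 + 0.00135 = 0.16111
By total probability over the outer partition,
P(D) = 0.53·0.08301 + 0.19·0.1332 + 0.28·0.16111
      = 0.0439953 + 0.025308 + 0.0451108 = 0.1144141

0.1144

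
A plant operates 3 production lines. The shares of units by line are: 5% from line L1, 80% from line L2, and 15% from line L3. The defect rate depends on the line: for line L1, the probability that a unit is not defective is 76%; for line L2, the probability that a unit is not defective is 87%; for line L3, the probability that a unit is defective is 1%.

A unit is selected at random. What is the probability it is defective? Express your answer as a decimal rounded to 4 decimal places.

P(D|L1) = 1 − 0.76 = 0.24.
P(D|L2) = 1 − 0.87 = 0.13.
P(D) = P(D|L1)·P(L1) + P(D|L2)·P(L2) + P(D|L3)·P(L3)
      = 0.24·0.05 + 0.13·0.8 + 0.01·0.15
      = 0.012 + 0.104 + 0.0015 = 0.1175

0.1175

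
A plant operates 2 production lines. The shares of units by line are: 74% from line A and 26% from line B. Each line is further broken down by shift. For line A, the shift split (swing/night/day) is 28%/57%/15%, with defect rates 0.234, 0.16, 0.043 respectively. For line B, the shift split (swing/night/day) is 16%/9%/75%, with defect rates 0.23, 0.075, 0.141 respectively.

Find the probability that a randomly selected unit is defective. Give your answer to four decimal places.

P(D) ≈ 0.1596

P(D|A) = 0.28·0.234 + 0.57·0.16 + 0.15·0.043 = 0.06552 + 0.0912 + 0.00645 = 0.16317
P(D|B) = 0.16·0.23 + 0.09·0.075 + 0.75·0.141 = 0.0368 + 0.00675 + 0.10575 = 0.1493
Then overall,
P(D) = 0.74·0.16317 + 0.26·0.1493
      = 0.1207458 + 0.038818 = 0.1595638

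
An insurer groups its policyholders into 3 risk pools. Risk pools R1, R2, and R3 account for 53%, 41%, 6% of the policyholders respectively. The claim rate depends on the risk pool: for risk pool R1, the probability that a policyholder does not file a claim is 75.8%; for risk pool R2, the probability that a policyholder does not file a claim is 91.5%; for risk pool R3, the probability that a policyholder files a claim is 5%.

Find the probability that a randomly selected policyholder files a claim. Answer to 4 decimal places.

P(C|R1) = 1 − 0.758 = 0.242.
P(C|R2) = 1 − 0.915 = 0.085.
P(C) = P(C|R1)·P(R1) + P(C|R2)·P(R2) + P(C|R3)·P(R3)
      = 0.242·0.53 + 0.085·0.41 + 0.05·0.06
      = 0.12826 + 0.03485 + 0.003 = 0.16611

0.1661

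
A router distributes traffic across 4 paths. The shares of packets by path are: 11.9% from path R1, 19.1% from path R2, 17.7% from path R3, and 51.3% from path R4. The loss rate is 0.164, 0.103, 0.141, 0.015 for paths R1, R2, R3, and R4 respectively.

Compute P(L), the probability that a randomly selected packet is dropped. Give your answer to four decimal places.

Summing over the partition,
P(L) = P(L|R1)·P(R1) + P(L|R2)·P(R2) + P(L|R3)·P(R3) + P(L|R4)·P(R4)
      = 0.164·0.119 + 0.103·0.191 + 0.141·0.177 + 0.015·0.513
      = 0.019516 + 0.019673 + 0.024957 + 0.007695 = 0.071841

P(L) ≈ 0.0718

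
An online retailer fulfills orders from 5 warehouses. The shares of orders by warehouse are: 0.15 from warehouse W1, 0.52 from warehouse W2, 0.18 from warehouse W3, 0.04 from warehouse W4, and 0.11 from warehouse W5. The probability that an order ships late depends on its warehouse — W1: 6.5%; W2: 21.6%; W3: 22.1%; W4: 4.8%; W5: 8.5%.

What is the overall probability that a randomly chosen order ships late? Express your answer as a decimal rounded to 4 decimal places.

0.1731

By the law of total probability,
P(L) = P(L|W1)·P(W1) + P(L|W2)·P(W2) + P(L|W3)·P(W3) + P(L|W4)·P(W4) + P(L|W5)·P(W5)
      = 0.065·0.15 + 0.216·0.52 + 0.221·0.18 + 0.048·0.04 + 0.085·0.11
      = 0.00975 + 0.11232 + 0.03978 + 0.00192 + 0.00935 = 0.17312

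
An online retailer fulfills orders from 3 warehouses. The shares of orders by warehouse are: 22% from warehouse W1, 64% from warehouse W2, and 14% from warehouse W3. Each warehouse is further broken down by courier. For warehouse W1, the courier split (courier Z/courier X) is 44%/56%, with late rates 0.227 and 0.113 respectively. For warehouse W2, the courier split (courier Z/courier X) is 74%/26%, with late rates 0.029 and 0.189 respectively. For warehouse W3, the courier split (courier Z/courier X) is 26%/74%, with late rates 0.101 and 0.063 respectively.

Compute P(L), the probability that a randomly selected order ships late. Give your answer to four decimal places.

P(L|W1) = 0.44·0.227 + 0.56·0.113 = 0.09988 + 0.06328 = 0.16316
P(L|W2) = 0.74·0.029 + 0.26·0.189 = 0.02146 + 0.04914 = 0.0706
P(L|W3) = 0.26·0.101 + 0.74·0.063 = 0.02626 + 0.04662 = 0.07288
Then overall,
P(L) = 0.22·0.16316 + 0.64·0.0706 + 0.14·0.07288
      = 0.0358952 + 0.045184 + 0.0102032 = 0.0912824

P(L) ≈ 0.0913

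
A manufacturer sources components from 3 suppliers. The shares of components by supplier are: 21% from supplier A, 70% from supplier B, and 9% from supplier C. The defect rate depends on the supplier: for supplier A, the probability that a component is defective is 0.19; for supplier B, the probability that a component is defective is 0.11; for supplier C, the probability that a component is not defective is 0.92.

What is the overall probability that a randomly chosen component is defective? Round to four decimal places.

0.1241

P(D|C) = 1 − 0.92 = 0.08.
P(D) = P(D|A)·P(A) + P(D|B)·P(B) + P(D|C)·P(C)
      = 0.19·0.21 + 0.11·0.7 + 0.08·0.09
      = 0.0399 + 0.077 + 0.0072 = 0.1241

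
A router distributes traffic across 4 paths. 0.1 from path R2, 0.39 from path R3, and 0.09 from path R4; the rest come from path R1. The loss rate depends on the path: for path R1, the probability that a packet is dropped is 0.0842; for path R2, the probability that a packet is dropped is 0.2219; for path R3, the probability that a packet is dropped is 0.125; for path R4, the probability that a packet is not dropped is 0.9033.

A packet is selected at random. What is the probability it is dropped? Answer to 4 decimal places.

P(L) ≈ 0.1150

P(R1) = 1 − (0.1 + 0.39 + 0.09) = 0.42.
P(L|R4) = 1 − 0.9033 = 0.0967.
P(L) = P(L|R1)·P(R1) + P(L|R2)·P(R2) + P(L|R3)·P(R3) + P(L|R4)·P(R4)
      = 0.0842·0.42 + 0.2219·0.1 + 0.125·0.39 + 0.0967·0.09
      = 0.035364 + 0.02219 + 0.04875 + 0.008703 = 0.115007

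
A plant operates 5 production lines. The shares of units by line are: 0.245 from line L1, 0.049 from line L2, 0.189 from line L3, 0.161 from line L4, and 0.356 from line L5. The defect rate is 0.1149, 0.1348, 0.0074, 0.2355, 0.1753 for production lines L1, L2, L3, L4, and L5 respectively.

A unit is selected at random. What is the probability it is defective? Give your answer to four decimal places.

P(D) = P(D|L1)·P(L1) + P(D|L2)·P(L2) + P(D|L3)·P(L3) + P(D|L4)·P(L4) + P(D|L5)·P(L5)
      = 0.1149·0.245 + 0.1348·0.049 + 0.0074·0.189 + 0.2355·0.161 + 0.1753·0.356
      = 0.0281505 + 0.0066052 + 0.0013986 + 0.0379155 + 0.0624068 = 0.1364766

P(D) ≈ 0.1365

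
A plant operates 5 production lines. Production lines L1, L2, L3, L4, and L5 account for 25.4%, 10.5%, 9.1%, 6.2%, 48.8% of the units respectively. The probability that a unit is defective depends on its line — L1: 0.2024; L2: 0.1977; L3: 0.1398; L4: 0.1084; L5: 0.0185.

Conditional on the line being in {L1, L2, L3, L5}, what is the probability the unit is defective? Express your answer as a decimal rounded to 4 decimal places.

Let S = {L1, L2, L3, L5}.
P(S) = 0.254 + 0.105 + 0.091 + 0.488 = 0.938.
P(D ∩ S) = 0.2024·0.254 + 0.1977·0.105 + 0.1398·0.091 + 0.0185·0.488 = 0.0514096 + 0.0207585 + 0.0127218 + 0.009028 = 0.0939179.
P(D | S) = 0.0939179 / 0.938 = 0.100126…

P(D|S) ≈ 0.1001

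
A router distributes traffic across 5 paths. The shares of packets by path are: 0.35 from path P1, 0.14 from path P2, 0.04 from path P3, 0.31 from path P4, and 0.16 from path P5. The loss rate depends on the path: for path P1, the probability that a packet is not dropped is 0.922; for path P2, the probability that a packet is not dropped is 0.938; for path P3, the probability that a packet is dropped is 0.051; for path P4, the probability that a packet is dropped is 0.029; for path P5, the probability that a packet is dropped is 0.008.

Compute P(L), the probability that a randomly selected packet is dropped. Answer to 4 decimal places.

P(L|P1) = 1 − 0.922 = 0.078.
P(L|P2) = 1 − 0.938 = 0.062.
By the law of total probability,
P(L) = P(L|P1)·P(P1) + P(L|P2)·P(P2) + P(L|P3)·P(P3) + P(L|P4)·P(P4) + P(L|P5)·P(P5)
      = 0.078·0.35 + 0.062·0.14 + 0.051·0.04 + 0.029·0.31 + 0.008·0.16
      = 0.0273 + 0.00868 + 0.00204 + 0.00899 + 0.00128 = 0.04829

P(L) ≈ 0.0483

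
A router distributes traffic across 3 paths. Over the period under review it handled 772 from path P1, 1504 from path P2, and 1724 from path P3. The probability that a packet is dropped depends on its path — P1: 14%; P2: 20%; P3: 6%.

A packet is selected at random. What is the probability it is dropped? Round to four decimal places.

Total: 772 + 1504 + 1724 = 4000.
P(P1) = 772/4000 = 0.193. P(P2) = 1504/4000 = 0.376. P(P3) = 1724/4000 = 0.431.
By the law of total probability,
P(L) = P(L|P1)·P(P1) + P(L|P2)·P(P2) + P(L|P3)·P(P3)
      = 0.14·0.193 + 0.2·0.376 + 0.06·0.431
      = 0.02702 + 0.0752 + 0.02586 = 0.12808

P(L) ≈ 0.1281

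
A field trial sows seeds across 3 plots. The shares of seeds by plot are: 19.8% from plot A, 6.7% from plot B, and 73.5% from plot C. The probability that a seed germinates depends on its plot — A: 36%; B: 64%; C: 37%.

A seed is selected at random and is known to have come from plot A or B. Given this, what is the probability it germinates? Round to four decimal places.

P(G|S) ≈ 0.4308

Let S = {A, B}.
P(S) = 0.198 + 0.067 = 0.265.
P(G ∩ S) = 0.36·0.198 + 0.64·0.067 = 0.07128 + 0.04288 = 0.11416.
P(G | S) = 0.11416 / 0.265 = 0.430792…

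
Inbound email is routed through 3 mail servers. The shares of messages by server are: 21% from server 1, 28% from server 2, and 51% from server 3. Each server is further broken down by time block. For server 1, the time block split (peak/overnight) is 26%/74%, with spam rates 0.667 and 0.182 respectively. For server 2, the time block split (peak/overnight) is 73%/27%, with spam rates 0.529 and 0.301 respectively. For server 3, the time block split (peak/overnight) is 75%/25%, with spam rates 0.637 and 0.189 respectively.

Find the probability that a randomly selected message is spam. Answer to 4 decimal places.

P(S) ≈ 0.4633

P(S|1) = 0.26·0.667 + 0.74·0.182 = 0.17342 + 0.13468 = 0.3081
P(S|2) = 0.73·0.529 + 0.27·0.301 = 0.38617 + 0.08127 = 0.46744
P(S|3) = 0.75·0.637 + 0.25·0.189 = 0.47775 + 0.04725 = 0.525
Then overall,
P(S) = 0.21·0.3081 + 0.28·0.46744 + 0.51·0.525
      = 0.064701 + 0.1308832 + 0.26775 = 0.4633342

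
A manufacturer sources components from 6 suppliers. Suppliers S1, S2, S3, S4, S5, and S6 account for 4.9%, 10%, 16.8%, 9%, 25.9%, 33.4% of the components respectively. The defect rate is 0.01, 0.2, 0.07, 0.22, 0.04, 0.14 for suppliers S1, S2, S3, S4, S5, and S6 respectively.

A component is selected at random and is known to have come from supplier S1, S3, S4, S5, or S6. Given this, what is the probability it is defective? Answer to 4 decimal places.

Let S = {S1, S3, S4, S5, S6}.
P(S) = 0.049 + 0.168 + 0.09 + 0.259 + 0.334 = 0.9.
P(D ∩ S) = 0.01·0.049 + 0.07·0.168 + 0.22·0.09 + 0.04·0.259 + 0.14·0.334 = 0.00049 + 0.01176 + 0.0198 + 0.01036 + 0.04676 = 0.08917.
P(D | S) = 0.08917 / 0.9 = 0.099078…

0.0991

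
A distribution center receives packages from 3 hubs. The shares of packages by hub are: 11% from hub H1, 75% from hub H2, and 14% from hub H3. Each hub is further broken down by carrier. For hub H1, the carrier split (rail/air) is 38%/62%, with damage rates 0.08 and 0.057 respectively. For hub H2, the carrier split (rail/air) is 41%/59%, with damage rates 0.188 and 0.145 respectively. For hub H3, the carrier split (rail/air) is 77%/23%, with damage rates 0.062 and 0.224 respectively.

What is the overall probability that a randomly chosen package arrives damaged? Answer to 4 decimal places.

0.1431

P(D|H1) = 0.38·0.08 + 0.62·0.057 = 0.0304 + 0.03534 = 0.06574
P(D|H2) = 0.41·0.188 + 0.59·0.145 = 0.07708 + 0.08555 = 0.16263
P(D|H3) = 0.77·0.062 + 0.23·0.224 = 0.04774 + 0.05152 = 0.09926
Then overall,
P(D) = 0.11·0.06574 + 0.75·0.16263 + 0.14·0.09926
      = 0.0072314 + 0.1219725 + 0.0138964 = 0.1431003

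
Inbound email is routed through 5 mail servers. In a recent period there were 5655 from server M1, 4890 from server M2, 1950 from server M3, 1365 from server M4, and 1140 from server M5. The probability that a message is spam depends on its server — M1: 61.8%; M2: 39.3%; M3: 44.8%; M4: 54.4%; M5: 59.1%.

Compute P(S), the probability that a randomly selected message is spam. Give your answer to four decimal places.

Total: 5655 + 4890 + 1950 + 1365 + 1140 = 15000.
P(M1) = 5655/15000 = 0.377. P(M2) = 4890/15000 = 0.326. P(M3) = 1950/15000 = 0.13. P(M4) = 1365/15000 = 0.091. P(M5) = 1140/15000 = 0.076.
P(S) = P(S|M1)·P(M1) + P(S|M2)·P(M2) + P(S|M3)·P(M3) + P(S|M4)·P(M4) + P(S|M5)·P(M5)
      = 0.618·0.377 + 0.393·0.326 + 0.448·0.13 + 0.544·0.091 + 0.591·0.076
      = 0.232986 + 0.128118 + 0.05824 + 0.049504 + 0.044916 = 0.513764

0.5138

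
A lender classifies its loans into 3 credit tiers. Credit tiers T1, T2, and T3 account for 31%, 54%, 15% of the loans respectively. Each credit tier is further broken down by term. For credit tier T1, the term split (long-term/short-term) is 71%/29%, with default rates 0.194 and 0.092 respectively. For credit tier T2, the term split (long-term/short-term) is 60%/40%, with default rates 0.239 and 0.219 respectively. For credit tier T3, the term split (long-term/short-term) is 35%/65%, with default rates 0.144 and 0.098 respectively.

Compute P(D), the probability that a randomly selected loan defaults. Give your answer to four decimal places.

P(D|T1) = 0.71·0.194 + 0.29·0.092 = 0.13774 + 0.02668 = 0.16442
P(D|T2) = 0.6·0.239 + 0.4·0.219 = 0.1434 + 0.0876 = 0.231
P(D|T3) = 0.35·0.144 + 0.65·0.098 = 0.0504 + 0.0637 = 0.1141
By total probability over the outer partition,
P(D) = 0.31·0.16442 + 0.54·0.231 + 0.15·0.1141
      = 0.0509702 + 0.12474 + 0.017115 = 0.1928252

P(D) ≈ 0.1928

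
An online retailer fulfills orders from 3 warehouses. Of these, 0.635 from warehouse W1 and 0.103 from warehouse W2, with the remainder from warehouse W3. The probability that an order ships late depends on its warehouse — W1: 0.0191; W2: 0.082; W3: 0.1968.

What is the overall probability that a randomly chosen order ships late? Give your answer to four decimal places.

0.0721

P(W3) = 1 − (0.635 + 0.103) = 0.262.
P(L) = P(L|W1)·P(W1) + P(L|W2)·P(W2) + P(L|W3)·P(W3)
      = 0.0191·0.635 + 0.082·0.103 + 0.1968·0.262
      = 0.0121285 + 0.008446 + 0.0515616 = 0.0721361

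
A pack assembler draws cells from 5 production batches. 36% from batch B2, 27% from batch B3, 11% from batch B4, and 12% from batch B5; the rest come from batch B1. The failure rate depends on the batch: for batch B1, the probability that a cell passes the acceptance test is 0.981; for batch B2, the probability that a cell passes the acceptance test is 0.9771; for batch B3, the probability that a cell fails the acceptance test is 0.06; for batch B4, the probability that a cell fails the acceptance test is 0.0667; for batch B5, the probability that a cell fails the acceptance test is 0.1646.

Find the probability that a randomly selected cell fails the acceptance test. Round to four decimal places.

P(B1) = 1 − (0.36 + 0.27 + 0.11 + 0.12) = 0.14.
P(F|B1) = 1 − 0.981 = 0.019.
P(F|B2) = 1 − 0.9771 = 0.0229.
Summing over the partition,
P(F) = P(F|B1)·P(B1) + P(F|B2)·P(B2) + P(F|B3)·P(B3) + P(F|B4)·P(B4) + P(F|B5)·P(B5)
      = 0.019·0.14 + 0.0229·0.36 + 0.06·0.27 + 0.0667·0.11 + 0.1646·0.12
      = 0.00266 + 0.008244 + 0.0162 + 0.007337 + 0.019752 = 0.054193

0.0542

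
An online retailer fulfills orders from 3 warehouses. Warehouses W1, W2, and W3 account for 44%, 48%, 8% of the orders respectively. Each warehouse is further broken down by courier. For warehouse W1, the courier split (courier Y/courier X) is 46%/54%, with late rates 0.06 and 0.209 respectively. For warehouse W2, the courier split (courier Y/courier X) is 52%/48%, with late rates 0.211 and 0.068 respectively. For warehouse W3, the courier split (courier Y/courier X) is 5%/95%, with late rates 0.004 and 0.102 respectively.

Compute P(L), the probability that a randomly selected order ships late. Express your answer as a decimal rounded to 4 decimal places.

P(L) ≈ 0.1379

P(L|W1) = 0.46·0.06 + 0.54·0.209 = 0.0276 + 0.11286 = 0.14046
P(L|W2) = 0.52·0.211 + 0.48·0.068 = 0.10972 + 0.03264 = 0.14236
P(L|W3) = 0.05·0.004 + 0.95·0.102 = 0.0002 + 0.0969 = 0.0971
By total probability over the outer partition,
P(L) = 0.44·0.14046 + 0.48·0.14236 + 0.08·0.0971
      = 0.0618024 + 0.0683328 + 0.007768 = 0.1379032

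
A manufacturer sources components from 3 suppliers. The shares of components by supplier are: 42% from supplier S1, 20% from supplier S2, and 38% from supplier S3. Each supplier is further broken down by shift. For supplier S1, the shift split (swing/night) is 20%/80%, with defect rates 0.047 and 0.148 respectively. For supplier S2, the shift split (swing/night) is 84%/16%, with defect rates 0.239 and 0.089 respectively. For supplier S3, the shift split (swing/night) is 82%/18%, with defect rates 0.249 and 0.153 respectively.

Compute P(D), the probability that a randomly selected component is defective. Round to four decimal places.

P(D|S1) = 0.2·0.047 + 0.8·0.148 = 0.0094 + 0.1184 = 0.1278
P(D|S2) = 0.84·0.239 + 0.16·0.089 = 0.20076 + 0.01424 = 0.215
P(D|S3) = 0.82·0.249 + 0.18·0.153 = 0.20418 + 0.02754 = 0.23172
By total probability over the outer partition,
P(D) = 0.42·0.1278 + 0.2·0.215 + 0.38·0.23172
      = 0.053676 + 0.043 + 0.0880536 = 0.1847296

P(D) ≈ 0.1847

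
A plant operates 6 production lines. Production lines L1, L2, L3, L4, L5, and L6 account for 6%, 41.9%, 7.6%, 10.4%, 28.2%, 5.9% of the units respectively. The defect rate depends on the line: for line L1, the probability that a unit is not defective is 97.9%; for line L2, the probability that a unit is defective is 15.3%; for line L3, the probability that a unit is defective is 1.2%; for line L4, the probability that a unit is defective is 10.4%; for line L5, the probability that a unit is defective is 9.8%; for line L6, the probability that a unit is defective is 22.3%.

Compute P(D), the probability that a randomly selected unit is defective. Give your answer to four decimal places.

P(D|L1) = 1 − 0.979 = 0.021.
P(D) = P(D|L1)·P(L1) + P(D|L2)·P(L2) + P(D|L3)·P(L3) + P(D|L4)·P(L4) + P(D|L5)·P(L5) + P(D|L6)·P(L6)
      = 0.021·0.06 + 0.153·0.419 + 0.012·0.076 + 0.104·0.104 + 0.098·0.282 + 0.223·0.059
      = 0.00126 + 0.064107 + 0.000912 + 0.010816 + 0.027636 + 0.013157 = 0.117888

P(D) ≈ 0.1179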